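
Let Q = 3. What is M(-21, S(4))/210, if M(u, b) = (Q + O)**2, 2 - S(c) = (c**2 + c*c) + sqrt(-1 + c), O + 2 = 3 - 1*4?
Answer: 0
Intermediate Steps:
O = -3 (O = -2 + (3 - 1*4) = -2 + (3 - 4) = -2 - 1 = -3)
S(c) = 2 - sqrt(-1 + c) - 2*c**2 (S(c) = 2 - ((c**2 + c*c) + sqrt(-1 + c)) = 2 - ((c**2 + c**2) + sqrt(-1 + c)) = 2 - (2*c**2 + sqrt(-1 + c)) = 2 - (sqrt(-1 + c) + 2*c**2) = 2 + (-sqrt(-1 + c) - 2*c**2) = 2 - sqrt(-1 + c) - 2*c**2)
M(u, b) = 0 (M(u, b) = (3 - 3)**2 = 0**2 = 0)
M(-21, S(4))/210 = 0/210 = 0*(1/210) = 0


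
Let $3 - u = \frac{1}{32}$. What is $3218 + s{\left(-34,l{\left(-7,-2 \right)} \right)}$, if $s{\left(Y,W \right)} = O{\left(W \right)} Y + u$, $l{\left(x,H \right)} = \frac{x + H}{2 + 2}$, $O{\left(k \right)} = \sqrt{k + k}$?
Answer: $\frac{103071}{32} - 51 i \sqrt{2} \approx 3221.0 - 72.125 i$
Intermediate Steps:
$O{\left(k \right)} = \sqrt{2} \sqrt{k}$ ($O{\left(k \right)} = \sqrt{2 k} = \sqrt{2} \sqrt{k}$)
$u = \frac{95}{32}$ ($u = 3 - \frac{1}{32} = \frac{95}{32} \approx 2.9688$)
$l{\left(x,H \right)} = \frac{H}{4} + \frac{x}{4}$ ($l{\left(x,H \right)} = \frac{H + x}{4} = \left(H + x\right) \frac{1}{4} = \frac{H}{4} + \frac{x}{4}$)
$s{\left(Y,W \right)} = \frac{95}{32} + Y \sqrt{2} \sqrt{W}$ ($s{\left(Y,W \right)} = \sqrt{2} \sqrt{W} Y + \frac{95}{32} = Y \sqrt{2} \sqrt{W} + \frac{95}{32} = \frac{95}{32} + Y \sqrt{2} \sqrt{W}$)
$3218 + s{\left(-34,l{\left(-7,-2 \right)} \right)} = 3218 + \left(\frac{95}{32} - 34 \sqrt{2} \sqrt{\frac{1}{4} \left(-2\right) + \frac{1}{4} \left(-7\right)}\right) = 3218 + \left(\frac{95}{32} - 34 \sqrt{2} \sqrt{- \frac{1}{2} - \frac{7}{4}}\right) = 3218 + \left(\frac{95}{32} - 34 \sqrt{2} \sqrt{- \frac{9}{4}}\right) = 3218 + \left(\frac{95}{32} - 34 \sqrt{2} \frac{3 i}{2}\right) = 3218 + \left(\frac{95}{32} - 51 i \sqrt{2}\right) = \frac{103071}{32} - 51 i \sqrt{2}$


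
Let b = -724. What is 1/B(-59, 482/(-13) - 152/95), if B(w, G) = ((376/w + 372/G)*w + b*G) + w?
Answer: 27235/786725529 ≈ 3.4618e-5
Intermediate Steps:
B(w, G) = w - 724*G + w*(372/G + 376/w) (B(w, G) = ((376/w + 372/G)*w - 724*G) + w = ((372/G + 376/w)*w - 724*G) + w = (w*(372/G + 376/w) - 724*G) + w = (-724*G + w*(372/G + 376/w)) + w = w - 724*G + w*(372/G + 376/w))
1/B(-59, 482/(-13) - 152/95) = 1/(376 - 59 - 724*(482/(-13) - 152/95) + 372*(-59)/(482/(-13) - 152/95)) = 1/(376 - 59 - 724*(482*(-1/13) - 152*1/95) + 372*(-59)/(482*(-1/13) - 152*1/95)) = 1/(376 - 59 - 724*(-482/13 - 8/5) + 372*(-59)/(-482/13 - 8/5)) = 1/(376 - 59 - 724*(-2514/65) + 372*(-59)/(-2514/65)) = 1/(376 - 59 + 1820136/65 + 372*(-59)*(-65/2514)) = 1/(376 - 59 + 1820136/65 + 237770/419) = 1/(786725529/27235) = 27235/786725529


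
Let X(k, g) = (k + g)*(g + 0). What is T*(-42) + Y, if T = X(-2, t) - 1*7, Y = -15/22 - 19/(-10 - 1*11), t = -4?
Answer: -329765/462 ≈ -713.78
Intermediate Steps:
X(k, g) = g*(g + k) (X(k, g) = (g + k)*g = g*(g + k))
Y = 103/462 (Y = -15*1/22 - 19/(-10 - 11) = -15/22 - 19/(-21) = -15/22 - 19*(-1/21) = -15/22 + 19/21 = 103/462 ≈ 0.22294)
T = 17 (T = -4*(-4 - 2) - 1*7 = -4*(-6) - 7 = 24 - 7 = 17)
T*(-42) + Y = 17*(-42) + 103/462 = -714 + 103/462 = -329765/462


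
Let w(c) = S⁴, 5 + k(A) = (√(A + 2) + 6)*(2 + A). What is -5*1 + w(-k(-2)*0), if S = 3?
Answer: 76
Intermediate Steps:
k(A) = -5 + (2 + A)*(6 + √(2 + A)) (k(A) = -5 + (√(A + 2) + 6)*(2 + A) = -5 + (√(2 + A) + 6)*(2 + A) = -5 + (6 + √(2 + A))*(2 + A) = -5 + (2 + A)*(6 + √(2 + A)))
w(c) = 81 (w(c) = 3⁴ = 81)
-5*1 + w(-k(-2)*0) = -5*1 + 81 = -5 + 81 = 76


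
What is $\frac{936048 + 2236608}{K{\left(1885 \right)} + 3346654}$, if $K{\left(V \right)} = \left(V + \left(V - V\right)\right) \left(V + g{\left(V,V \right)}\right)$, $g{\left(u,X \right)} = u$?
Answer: $\frac{66097}{217773} \approx 0.30351$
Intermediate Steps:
$K{\left(V \right)} = 2 V^{2}$ ($K{\left(V \right)} = \left(V + \left(V - V\right)\right) \left(V + V\right) = \left(V + 0\right) 2 V = V 2 V = 2 V^{2}$)
$\frac{936048 + 2236608}{K{\left(1885 \right)} + 3346654} = \frac{936048 + 2236608}{2 \cdot 1885^{2} + 3346654} = \frac{3172656}{2 \cdot 3553225 + 3346654} = \frac{3172656}{7106450 + 3346654} = \frac{3172656}{10453104} = 3172656 \cdot \frac{1}{10453104} = \frac{66097}{217773}$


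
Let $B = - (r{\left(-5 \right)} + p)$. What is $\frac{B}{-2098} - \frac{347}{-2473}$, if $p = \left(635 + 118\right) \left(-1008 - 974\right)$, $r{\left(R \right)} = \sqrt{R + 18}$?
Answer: $- \frac{1845045476}{2594177} + \frac{\sqrt{13}}{2098} \approx -711.22$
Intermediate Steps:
$r{\left(R \right)} = \sqrt{18 + R}$
$p = -1492446$ ($p = 753 \left(-1982\right) = -1492446$)
$B = 1492446 - \sqrt{13}$ ($B = - (\sqrt{18 - 5} - 1492446) = - (\sqrt{13} - 1492446) = - (-1492446 + \sqrt{13}) = 1492446 - \sqrt{13} \approx 1.4924 \cdot 10^{6}$)
$\frac{B}{-2098} - \frac{347}{-2473} = \frac{1492446 - \sqrt{13}}{-2098} - \frac{347}{-2473} = \left(1492446 - \sqrt{13}\right) \left(- \frac{1}{2098}\right) - - \frac{347}{2473} = \left(- \frac{746223}{1049} + \frac{\sqrt{13}}{2098}\right) + \frac{347}{2473} = - \frac{1845045476}{2594177} + \frac{\sqrt{13}}{2098}$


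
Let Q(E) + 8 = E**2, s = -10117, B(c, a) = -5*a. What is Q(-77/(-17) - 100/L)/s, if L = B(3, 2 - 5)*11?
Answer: -2326633/3184032357 ≈ -0.00073072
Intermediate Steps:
L = 165 (L = -5*(2 - 5)*11 = -5*(-3)*11 = 15*11 = 165)
Q(E) = -8 + E**2
Q(-77/(-17) - 100/L)/s = (-8 + (-77/(-17) - 100/165)**2)/(-10117) = (-8 + (-77*(-1/17) - 100*1/165)**2)*(-1/10117) = (-8 + (77/17 - 20/33)**2)*(-1/10117) = (-8 + (2201/561)**2)*(-1/10117) = (-8 + 4844401/314721)*(-1/10117) = (2326633/314721)*(-1/10117) = -2326633/3184032357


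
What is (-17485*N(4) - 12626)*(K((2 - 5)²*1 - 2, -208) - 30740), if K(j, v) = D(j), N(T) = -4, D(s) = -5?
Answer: -1762118930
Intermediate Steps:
K(j, v) = -5
(-17485*N(4) - 12626)*(K((2 - 5)²*1 - 2, -208) - 30740) = (-17485*(-4) - 12626)*(-5 - 30740) = (69940 - 12626)*(-30745) = 57314*(-30745) = -1762118930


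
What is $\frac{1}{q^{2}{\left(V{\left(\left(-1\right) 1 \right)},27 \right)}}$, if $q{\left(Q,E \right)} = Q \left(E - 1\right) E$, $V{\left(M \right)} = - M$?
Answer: $\frac{1}{492804} \approx 2.0292 \cdot 10^{-6}$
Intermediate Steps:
$q{\left(Q,E \right)} = E Q \left(-1 + E\right)$ ($q{\left(Q,E \right)} = Q \left(-1 + E\right) E = E Q \left(-1 + E\right)$)
$\frac{1}{q^{2}{\left(V{\left(\left(-1\right) 1 \right)},27 \right)}} = \frac{1}{\left(27 \left(- \left(-1\right) 1\right) \left(-1 + 27\right)\right)^{2}} = \frac{1}{\left(27 \left(\left(-1\right) \left(-1\right)\right) 26\right)^{2}} = \frac{1}{\left(27 \cdot 1 \cdot 26\right)^{2}} = \frac{1}{702^{2}} = \frac{1}{492804}$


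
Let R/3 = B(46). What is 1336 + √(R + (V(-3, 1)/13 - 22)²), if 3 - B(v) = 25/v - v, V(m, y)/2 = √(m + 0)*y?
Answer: 1336 + √(225039682 - 2420704*I*√3)/598 ≈ 1361.1 - 0.23368*I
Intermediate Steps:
V(m, y) = 2*y*√m (V(m, y) = 2*(√(m + 0)*y) = 2*(√m*y) = 2*(y*√m) = 2*y*√m)
B(v) = 3 + v - 25/v (B(v) = 3 - (25/v - v) = 3 - (-v + 25/v) = 3 + (v - 25/v) = 3 + v - 25/v)
R = 6687/46 (R = 3*(3 + 46 - 25/46) = 3*(2229/46) = 6687/46 ≈ 145.37)
1336 + √(R + (V(-3, 1)/13 - 22)²) = 1336 + √(6687/46 + ((2*1*√(-3))/13 - 22)²) = 1336 + √(6687/46 + ((2*1*(I*√3))*(1/13) - 22)²) = 1336 + √(6687/46 + ((2*I*√3)*(1/13) - 22)²) = 1336 + √(6687/46 + (2*I*√3/13 - 22)²) = 1336 + √(6687/46 + (-22 + 2*I*√3/13)²)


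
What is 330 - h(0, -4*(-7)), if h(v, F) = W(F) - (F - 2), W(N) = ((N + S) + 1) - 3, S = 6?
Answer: 324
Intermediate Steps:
W(N) = 4 + N (W(N) = ((N + 6) + 1) - 3 = ((6 + N) + 1) - 3 = (7 + N) - 3 = 4 + N)
h(v, F) = 6 (h(v, F) = (4 + F) - (F - 2) = (4 + F) - (-2 + F) = (4 + F) + (2 - F) = 6)
330 - h(0, -4*(-7)) = 330 - 1*6 = 330 - 6 = 324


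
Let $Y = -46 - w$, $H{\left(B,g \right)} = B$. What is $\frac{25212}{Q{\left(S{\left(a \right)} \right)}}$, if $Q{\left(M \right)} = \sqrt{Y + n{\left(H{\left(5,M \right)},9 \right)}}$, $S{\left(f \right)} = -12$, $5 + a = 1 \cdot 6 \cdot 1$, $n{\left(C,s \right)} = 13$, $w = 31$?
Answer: $- \frac{6303 i}{2} \approx - 3151.5 i$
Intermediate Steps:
$a = 1$ ($a = -5 + 1 \cdot 6 \cdot 1 = -5 + 6 \cdot 1 = -5 + 6 = 1$)
$Y = -77$ ($Y = -46 - 31 = -77$)
$Q{\left(M \right)} = 8 i$ ($Q{\left(M \right)} = \sqrt{-77 + 13} = \sqrt{-64} = 8 i$)
$\frac{25212}{Q{\left(S{\left(a \right)} \right)}} = \frac{25212}{8 i} = 25212 \left(- \frac{i}{8}\right) = - \frac{6303 i}{2}$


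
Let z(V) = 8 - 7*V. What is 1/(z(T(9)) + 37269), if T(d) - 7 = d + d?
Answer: 1/37102 ≈ 2.6953e-5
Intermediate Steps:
T(d) = 7 + 2*d (T(d) = 7 + (d + d) = 7 + 2*d)
1/(z(T(9)) + 37269) = 1/((8 - 7*(7 + 2*9)) + 37269) = 1/((8 - 7*(7 + 18)) + 37269) = 1/((8 - 7*25) + 37269) = 1/((8 - 175) + 37269) = 1/(-167 + 37269) = 1/37102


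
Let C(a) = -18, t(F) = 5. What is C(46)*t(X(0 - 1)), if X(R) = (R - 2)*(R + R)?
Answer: -90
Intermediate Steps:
X(R) = 2*R*(-2 + R) (X(R) = (-2 + R)*(2*R) = 2*R*(-2 + R))
C(46)*t(X(0 - 1)) = -18*5 = -90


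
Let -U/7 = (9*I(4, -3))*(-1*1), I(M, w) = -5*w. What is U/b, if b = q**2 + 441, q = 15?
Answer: 105/74 ≈ 1.4189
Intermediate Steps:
U = 945 (U = -7*9*(-5*(-3))*(-1*1) = -7*9*15*(-1) = -945*(-1) = -7*(-135) = 945)
b = 666 (b = 15**2 + 441 = 225 + 441 = 666)
U/b = 945/666 = 945*(1/666) = 105/74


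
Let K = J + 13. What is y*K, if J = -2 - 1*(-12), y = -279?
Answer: -6417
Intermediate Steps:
J = 10 (J = -2 + 12 = 10)
K = 23 (K = 10 + 13 = 23)
y*K = -279*23 = -6417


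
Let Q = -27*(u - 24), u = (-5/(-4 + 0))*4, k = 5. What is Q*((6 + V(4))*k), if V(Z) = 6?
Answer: 30780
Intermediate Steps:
u = 5 (u = (-5/(-4))*4 = -1/4*(-5)*4 = (5/4)*4 = 5)
Q = 513 (Q = -27*(5 - 24) = -27*(-19) = 513)
Q*((6 + V(4))*k) = 513*((6 + 6)*5) = 513*(12*5) = 513*60 = 30780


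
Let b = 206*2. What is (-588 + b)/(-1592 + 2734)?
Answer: -88/571 ≈ -0.15412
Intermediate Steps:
b = 412
(-588 + b)/(-1592 + 2734) = (-588 + 412)/(-1592 + 2734) = -176/1142 = -176*1/1142 = -88/571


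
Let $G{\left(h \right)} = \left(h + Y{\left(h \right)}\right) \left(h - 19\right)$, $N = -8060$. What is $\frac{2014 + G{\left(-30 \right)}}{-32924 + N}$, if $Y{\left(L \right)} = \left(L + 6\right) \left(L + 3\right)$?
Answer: $\frac{7067}{10246} \approx 0.68973$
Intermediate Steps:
$Y{\left(L \right)} = \left(3 + L\right) \left(6 + L\right)$ ($Y{\left(L \right)} = \left(6 + L\right) \left(3 + L\right) = \left(3 + L\right) \left(6 + L\right)$)
$G{\left(h \right)} = \left(-19 + h\right) \left(18 + h^{2} + 10 h\right)$ ($G{\left(h \right)} = \left(h + \left(18 + h^{2} + 9 h\right)\right) \left(h - 19\right) = \left(18 + h^{2} + 10 h\right) \left(-19 + h\right) = \left(-19 + h\right) \left(18 + h^{2} + 10 h\right)$)
$\frac{2014 + G{\left(-30 \right)}}{-32924 + N} = \frac{2014 - \left(-4818 + 8100 + 27000\right)}{-32924 - 8060} = \frac{2014 - 30282}{-40984} = \left(2014 - 30282\right) \left(- \frac{1}{40984}\right) = \left(-28268\right) \left(- \frac{1}{40984}\right) = \frac{7067}{10246}$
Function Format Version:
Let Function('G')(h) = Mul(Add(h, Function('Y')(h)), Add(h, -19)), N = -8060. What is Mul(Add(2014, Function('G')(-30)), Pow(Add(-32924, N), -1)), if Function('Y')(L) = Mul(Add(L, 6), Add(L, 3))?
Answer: Rational(7067, 10246) ≈ 0.68973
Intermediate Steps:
Function('Y')(L) = Mul(Add(3, L), Add(6, L)) (Function('Y')(L) = Mul(Add(6, L), Add(3, L)) = Mul(Add(3, L), Add(6, L)))
Function('G')(h) = Mul(Add(-19, h), Add(18, Pow(h, 2), Mul(10, h))) (Function('G')(h) = Mul(Add(h, Add(18, Pow(h, 2), Mul(9, h))), Add(h, -19)) = Mul(Add(18, Pow(h, 2), Mul(10, h)), Add(-19, h)) = Mul(Add(-19, h), Add(18, Pow(h, 2), Mul(10, h))))
Mul(Add(2014, Function('G')(-30)), Pow(Add(-32924, N), -1)) = Mul(Add(2014, Add(-342, Pow(-30, 3), Mul(-172, -30), Mul(-9, Pow(-30, 2)))), Pow(Add(-32924, -8060), -1)) = Mul(Add(2014, Add(-342, -27000, 5160, Mul(-9, 900))), Pow(-40984, -1)) = Mul(Add(2014, Add(-342, -27000, 5160, -8100)), Rational(-1, 40984)) = Mul(Add(2014, -30282), Rational(-1, 40984)) = Mul(-28268, Rational(-1, 40984)) = Rational(7067, 10246)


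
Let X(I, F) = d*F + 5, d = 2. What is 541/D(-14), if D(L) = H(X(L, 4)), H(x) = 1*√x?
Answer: 541*√13/13 ≈ 150.05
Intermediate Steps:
X(I, F) = 5 + 2*F (X(I, F) = 2*F + 5 = 5 + 2*F)
H(x) = √x
D(L) = √13 (D(L) = √(5 + 2*4) = √(5 + 8) = √13)
541/D(-14) = 541/(√13) = 541*(√13/13) = 541*√13/13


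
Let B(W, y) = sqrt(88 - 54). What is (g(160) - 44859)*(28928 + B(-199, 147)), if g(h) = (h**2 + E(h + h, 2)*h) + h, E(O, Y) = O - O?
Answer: -552495872 - 19099*sqrt(34) ≈ -5.5261e+8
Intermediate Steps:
B(W, y) = sqrt(34)
E(O, Y) = 0
g(h) = h + h**2 (g(h) = (h**2 + 0*h) + h = (h**2 + 0) + h = h**2 + h = h + h**2)
(g(160) - 44859)*(28928 + B(-199, 147)) = (160*(1 + 160) - 44859)*(28928 + sqrt(34)) = (160*161 - 44859)*(28928 + sqrt(34)) = (25760 - 44859)*(28928 + sqrt(34)) = -19099*(28928 + sqrt(34)) = -552495872 - 19099*sqrt(34)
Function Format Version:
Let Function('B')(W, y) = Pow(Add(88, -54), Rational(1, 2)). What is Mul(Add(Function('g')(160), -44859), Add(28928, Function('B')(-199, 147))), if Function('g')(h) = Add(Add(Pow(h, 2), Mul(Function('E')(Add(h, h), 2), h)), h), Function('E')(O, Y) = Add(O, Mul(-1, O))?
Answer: Add(-552495872, Mul(-19099, Pow(34, Rational(1, 2)))) ≈ -5.5261e+8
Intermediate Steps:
Function('B')(W, y) = Pow(34, Rational(1, 2))
Function('E')(O, Y) = 0
Function('g')(h) = Add(h, Pow(h, 2)) (Function('g')(h) = Add(Add(Pow(h, 2), Mul(0, h)), h) = Add(Add(Pow(h, 2), 0), h) = Add(Pow(h, 2), h) = Add(h, Pow(h, 2)))
Mul(Add(Function('g')(160), -44859), Add(28928, Function('B')(-199, 147))) = Mul(Add(Mul(160, Add(1, 160)), -44859), Add(28928, Pow(34, Rational(1, 2)))) = Mul(Add(Mul(160, 161), -44859), Add(28928, Pow(34, Rational(1, 2)))) = Mul(Add(25760, -44859), Add(28928, Pow(34, Rational(1, 2)))) = Mul(-19099, Add(28928, Pow(34, Rational(1, 2)))) = Add(-552495872, Mul(-19099, Pow(34, Rational(1, 2))))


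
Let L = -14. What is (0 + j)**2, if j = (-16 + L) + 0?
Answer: 900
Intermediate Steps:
j = -30 (j = (-16 - 14) + 0 = -30 + 0 = -30)
(0 + j)**2 = (0 - 30)**2 = (-30)**2 = 900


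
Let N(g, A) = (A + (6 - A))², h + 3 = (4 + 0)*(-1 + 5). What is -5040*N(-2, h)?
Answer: -181440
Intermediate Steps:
h = 13 (h = -3 + (4 + 0)*(-1 + 5) = -3 + 4*4 = -3 + 16 = 13)
N(g, A) = 36 (N(g, A) = 6² = 36)
-5040*N(-2, h) = -5040*36 = -181440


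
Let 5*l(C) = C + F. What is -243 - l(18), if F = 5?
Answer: -1238/5 ≈ -247.60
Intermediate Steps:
l(C) = 1 + C/5 (l(C) = (C + 5)/5 = (5 + C)/5 = 1 + C/5)
-243 - l(18) = -243 - (1 + (1/5)*18) = -243 - (1 + 18/5) = -243 - 1*23/5 = -243 - 23/5 = -1238/5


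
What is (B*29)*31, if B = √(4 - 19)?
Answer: 899*I*√15 ≈ 3481.8*I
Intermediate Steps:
B = I*√15 (B = √(-15) = I*√15 ≈ 3.873*I)
(B*29)*31 = ((I*√15)*29)*31 = (29*I*√15)*31 = 899*I*√15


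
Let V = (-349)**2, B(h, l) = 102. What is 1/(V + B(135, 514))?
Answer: 1/121903 ≈ 8.2032e-6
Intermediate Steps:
V = 121801
1/(V + B(135, 514)) = 1/(121801 + 102) = 1/121903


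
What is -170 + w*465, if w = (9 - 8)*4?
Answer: 1690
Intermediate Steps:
w = 4 (w = 1*4 = 4)
-170 + w*465 = -170 + 4*465 = -170 + 1860 = 1690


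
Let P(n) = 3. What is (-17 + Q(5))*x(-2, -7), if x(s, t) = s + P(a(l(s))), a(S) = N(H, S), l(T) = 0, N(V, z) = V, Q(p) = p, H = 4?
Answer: -12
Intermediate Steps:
a(S) = 4
x(s, t) = 3 + s (x(s, t) = s + 3 = 3 + s)
(-17 + Q(5))*x(-2, -7) = (-17 + 5)*(3 - 2) = -12*1 = -12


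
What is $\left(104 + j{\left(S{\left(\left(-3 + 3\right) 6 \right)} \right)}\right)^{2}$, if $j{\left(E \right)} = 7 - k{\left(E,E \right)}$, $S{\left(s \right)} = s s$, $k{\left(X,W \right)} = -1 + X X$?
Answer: $12544$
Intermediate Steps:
$k{\left(X,W \right)} = -1 + X^{2}$
$S{\left(s \right)} = s^{2}$
$j{\left(E \right)} = 8 - E^{2}$ ($j{\left(E \right)} = 7 - \left(-1 + E^{2}\right) = 8 - E^{2}$)
$\left(104 + j{\left(S{\left(\left(-3 + 3\right) 6 \right)} \right)}\right)^{2} = \left(104 + \left(8 - \left(\left(\left(-3 + 3\right) 6\right)^{2}\right)^{2}\right)\right)^{2} = \left(104 + \left(8 - \left(\left(0 \cdot 6\right)^{2}\right)^{2}\right)\right)^{2} = \left(104 + \left(8 - \left(0^{2}\right)^{2}\right)\right)^{2} = \left(104 + \left(8 - 0^{2}\right)\right)^{2} = \left(104 + \left(8 - 0\right)\right)^{2} = \left(104 + \left(8 + 0\right)\right)^{2} = \left(104 + 8\right)^{2} = 112^{2} = 12544$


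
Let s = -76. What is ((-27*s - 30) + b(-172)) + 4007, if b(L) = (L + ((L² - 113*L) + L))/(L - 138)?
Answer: 910157/155 ≈ 5872.0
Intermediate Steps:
b(L) = (L² - 111*L)/(-138 + L) (b(L) = (L + (L² - 112*L))/(-138 + L) = (L² - 111*L)/(-138 + L))
((-27*s - 30) + b(-172)) + 4007 = ((-27*(-76) - 30) - 172*(-111 - 172)/(-138 - 172)) + 4007 = ((2052 - 30) - 172*(-283)/(-310)) + 4007 = (2022 - 172*(-1/310)*(-283)) + 4007 = (2022 - 24338/155) + 4007 = 289072/155 + 4007 = 910157/155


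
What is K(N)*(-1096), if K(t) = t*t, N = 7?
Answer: -53704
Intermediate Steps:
K(t) = t**2
K(N)*(-1096) = 7**2*(-1096) = 49*(-1096) = -53704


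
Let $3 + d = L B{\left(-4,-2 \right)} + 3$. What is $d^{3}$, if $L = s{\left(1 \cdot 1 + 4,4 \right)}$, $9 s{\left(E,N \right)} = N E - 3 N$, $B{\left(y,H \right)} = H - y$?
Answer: $\frac{4096}{729} \approx 5.6187$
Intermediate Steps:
$s{\left(E,N \right)} = - \frac{N}{3} + \frac{E N}{9}$ ($s{\left(E,N \right)} = \frac{N E - 3 N}{9} = \frac{E N - 3 N}{9} = \frac{- 3 N + E N}{9} = - \frac{N}{3} + \frac{E N}{9}$)
$L = \frac{8}{9}$ ($L = \frac{1}{9} \cdot 4 \left(-3 + \left(1 \cdot 1 + 4\right)\right) = \frac{1}{9} \cdot 4 \left(-3 + \left(1 + 4\right)\right) = \frac{1}{9} \cdot 4 \left(-3 + 5\right) = \frac{1}{9} \cdot 4 \cdot 2 = \frac{8}{9} \approx 0.88889$)
$d = \frac{16}{9}$ ($d = -3 + \left(\frac{8 \left(-2 - -4\right)}{9} + 3\right) = -3 + \left(\frac{8 \left(-2 + 4\right)}{9} + 3\right) = -3 + \left(\frac{8}{9} \cdot 2 + 3\right) = -3 + \left(\frac{16}{9} + 3\right) = -3 + \frac{43}{9} = \frac{16}{9} \approx 1.7778$)
$d^{3} = \left(\frac{16}{9}\right)^{3} = \frac{4096}{729}$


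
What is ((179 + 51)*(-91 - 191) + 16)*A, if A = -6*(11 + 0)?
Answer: 4279704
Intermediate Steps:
A = -66 (A = -6*11 = -66)
((179 + 51)*(-91 - 191) + 16)*A = ((179 + 51)*(-91 - 191) + 16)*(-66) = (230*(-282) + 16)*(-66) = (-64860 + 16)*(-66) = -64844*(-66) = 4279704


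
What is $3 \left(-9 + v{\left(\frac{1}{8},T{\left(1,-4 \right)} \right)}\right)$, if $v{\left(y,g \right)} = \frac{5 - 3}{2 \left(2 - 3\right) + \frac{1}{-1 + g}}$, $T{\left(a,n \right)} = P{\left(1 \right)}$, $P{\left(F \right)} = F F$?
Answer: $-27$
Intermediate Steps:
$P{\left(F \right)} = F^{2}$
$T{\left(a,n \right)} = 1$ ($T{\left(a,n \right)} = 1^{2} = 1$)
$v{\left(y,g \right)} = \frac{2}{-2 + \frac{1}{-1 + g}}$ ($v{\left(y,g \right)} = \frac{2}{2 \left(-1\right) + \frac{1}{-1 + g}} = \frac{2}{-2 + \frac{1}{-1 + g}}$)
$3 \left(-9 + v{\left(\frac{1}{8},T{\left(1,-4 \right)} \right)}\right) = 3 \left(-9 + \frac{2 \left(1 - 1\right)}{-3 + 2 \cdot 1}\right) = 3 \left(-9 + \frac{2 \left(1 - 1\right)}{-3 + 2}\right) = 3 \left(-9 + 2 \frac{1}{-1} \cdot 0\right) = 3 \left(-9 + 2 \left(-1\right) 0\right) = 3 \left(-9 + 0\right) = 3 \left(-9\right) = -27$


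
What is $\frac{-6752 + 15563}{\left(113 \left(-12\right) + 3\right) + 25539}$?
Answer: $\frac{2937}{8062} \approx 0.3643$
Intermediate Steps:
$\frac{-6752 + 15563}{\left(113 \left(-12\right) + 3\right) + 25539} = \frac{8811}{\left(-1356 + 3\right) + 25539} = \frac{8811}{-1353 + 25539} = \frac{8811}{24186} = 8811 \cdot \frac{1}{24186} = \frac{2937}{8062}$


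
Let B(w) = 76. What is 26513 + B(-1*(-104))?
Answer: 26589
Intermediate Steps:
26513 + B(-1*(-104)) = 26513 + 76 = 26589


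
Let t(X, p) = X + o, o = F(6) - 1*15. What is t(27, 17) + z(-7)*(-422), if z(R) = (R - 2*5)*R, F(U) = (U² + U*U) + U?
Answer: -50128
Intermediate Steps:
F(U) = U + 2*U² (F(U) = (U² + U²) + U = 2*U² + U = U + 2*U²)
z(R) = R*(-10 + R) (z(R) = (R - 10)*R = (-10 + R)*R = R*(-10 + R))
o = 63 (o = 6*(1 + 2*6) - 1*15 = 6*(1 + 12) - 15 = 6*13 - 15 = 78 - 15 = 63)
t(X, p) = 63 + X (t(X, p) = X + 63 = 63 + X)
t(27, 17) + z(-7)*(-422) = (63 + 27) - 7*(-10 - 7)*(-422) = 90 - 7*(-17)*(-422) = 90 + 119*(-422) = 90 - 50218 = -50128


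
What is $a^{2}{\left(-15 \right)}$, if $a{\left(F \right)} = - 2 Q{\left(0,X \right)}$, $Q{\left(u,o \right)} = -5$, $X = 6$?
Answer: $100$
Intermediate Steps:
$a{\left(F \right)} = 10$ ($a{\left(F \right)} = \left(-2\right) \left(-5\right) = 10$)
$a^{2}{\left(-15 \right)} = 10^{2} = 100$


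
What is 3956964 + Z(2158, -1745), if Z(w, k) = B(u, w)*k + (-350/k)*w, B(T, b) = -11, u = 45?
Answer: 1387830551/349 ≈ 3.9766e+6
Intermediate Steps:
Z(w, k) = -11*k - 350*w/k (Z(w, k) = -11*k + (-350/k)*w = -11*k - 350*w/k)
3956964 + Z(2158, -1745) = 3956964 + (-11*(-1745) - 350*2158/(-1745)) = 3956964 + (19195 - 350*2158*(-1/1745)) = 3956964 + (19195 + 151060/349) = 3956964 + 6850115/349 = 1387830551/349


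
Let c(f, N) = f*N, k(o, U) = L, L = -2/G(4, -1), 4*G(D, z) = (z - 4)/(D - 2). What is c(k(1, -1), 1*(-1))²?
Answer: 256/25 ≈ 10.240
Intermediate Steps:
G(D, z) = (-4 + z)/(4*(-2 + D)) (G(D, z) = ((z - 4)/(D - 2))/4 = ((-4 + z)/(-2 + D))/4 = (-4 + z)/(4*(-2 + D)))
L = 16/5 (L = -2*4*(-2 + 4)/(-4 - 1) = -2/((¼)*(-5)/2) = -2/((¼)*(½)*(-5)) = -2/(-5/8) = -2*(-8/5) = 16/5 ≈ 3.2000)
k(o, U) = 16/5
c(f, N) = N*f
c(k(1, -1), 1*(-1))² = ((1*(-1))*(16/5))² = (-1*16/5)² = (-16/5)² = 256/25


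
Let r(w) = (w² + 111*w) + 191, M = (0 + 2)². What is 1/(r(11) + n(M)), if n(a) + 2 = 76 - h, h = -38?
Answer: 1/1645 ≈ 0.00060790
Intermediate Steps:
M = 4 (M = 2² = 4)
r(w) = 191 + w² + 111*w
n(a) = 112 (n(a) = -2 + (76 - 1*(-38)) = -2 + (76 + 38) = -2 + 114 = 112)
1/(r(11) + n(M)) = 1/((191 + 11² + 111*11) + 112) = 1/((191 + 121 + 1221) + 112) = 1/(1533 + 112) = 1/1645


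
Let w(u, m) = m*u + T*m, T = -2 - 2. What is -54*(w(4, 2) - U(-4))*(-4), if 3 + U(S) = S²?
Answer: -2808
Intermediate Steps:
T = -4
U(S) = -3 + S²
w(u, m) = -4*m + m*u (w(u, m) = m*u - 4*m = -4*m + m*u)
-54*(w(4, 2) - U(-4))*(-4) = -54*(2*(-4 + 4) - (-3 + (-4)²))*(-4) = -54*(2*0 - (-3 + 16))*(-4) = -54*(0 - 1*13)*(-4) = -54*(0 - 13)*(-4) = -(-702)*(-4) = -54*52 = -2808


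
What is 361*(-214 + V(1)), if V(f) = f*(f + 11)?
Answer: -72922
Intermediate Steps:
V(f) = f*(11 + f)
361*(-214 + V(1)) = 361*(-214 + 1*(11 + 1)) = 361*(-214 + 1*12) = 361*(-214 + 12) = 361*(-202) = -72922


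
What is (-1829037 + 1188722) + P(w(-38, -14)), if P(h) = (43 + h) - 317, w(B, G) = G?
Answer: -640603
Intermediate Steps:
P(h) = -274 + h
(-1829037 + 1188722) + P(w(-38, -14)) = (-1829037 + 1188722) + (-274 - 14) = -640315 - 288 = -640603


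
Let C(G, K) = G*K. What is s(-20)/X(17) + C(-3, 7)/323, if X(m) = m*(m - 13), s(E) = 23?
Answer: 353/1292 ≈ 0.27322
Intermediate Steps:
X(m) = m*(-13 + m)
s(-20)/X(17) + C(-3, 7)/323 = 23/((17*(-13 + 17))) - 3*7/323 = 23/((17*4)) - 21*1/323 = 23/68 - 21/323 = 353/1292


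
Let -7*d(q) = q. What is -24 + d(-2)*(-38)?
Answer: -244/7 ≈ -34.857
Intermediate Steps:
d(q) = -q/7
-24 + d(-2)*(-38) = -24 - 1/7*(-2)*(-38) = -24 + (2/7)*(-38) = -24 - 76/7 = -244/7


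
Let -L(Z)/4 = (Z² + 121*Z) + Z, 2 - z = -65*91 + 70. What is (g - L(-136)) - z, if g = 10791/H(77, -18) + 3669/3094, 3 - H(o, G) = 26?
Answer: 92582611/71162 ≈ 1301.0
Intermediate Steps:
H(o, G) = -23 (H(o, G) = 3 - 1*26 = 3 - 26 = -23)
z = 5847 (z = 2 - (-65*91 + 70) = 2 - (-5915 + 70) = 2 - 1*(-5845) = 2 + 5845 = 5847)
g = -33302967/71162 (g = 10791/(-23) + 3669/3094 = 10791*(-1/23) + 3669*(1/3094) = -10791/23 + 3669/3094 = -33302967/71162 ≈ -467.99)
L(Z) = -488*Z - 4*Z² (L(Z) = -4*((Z² + 121*Z) + Z) = -4*(Z² + 122*Z) = -488*Z - 4*Z²)
(g - L(-136)) - z = (-33302967/71162 - (-4)*(-136)*(122 - 136)) - 1*5847 = (-33302967/71162 - (-4)*(-136)*(-14)) - 5847 = (-33302967/71162 - 1*(-7616)) - 5847 = (-33302967/71162 + 7616) - 5847 = 508666825/71162 - 5847 = 92582611/71162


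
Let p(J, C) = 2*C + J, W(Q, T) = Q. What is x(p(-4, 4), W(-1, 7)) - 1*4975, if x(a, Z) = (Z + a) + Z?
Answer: -4973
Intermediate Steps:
p(J, C) = J + 2*C
x(a, Z) = a + 2*Z
x(p(-4, 4), W(-1, 7)) - 1*4975 = ((-4 + 2*4) + 2*(-1)) - 1*4975 = ((-4 + 8) - 2) - 4975 = (4 - 2) - 4975 = 2 - 4975 = -4973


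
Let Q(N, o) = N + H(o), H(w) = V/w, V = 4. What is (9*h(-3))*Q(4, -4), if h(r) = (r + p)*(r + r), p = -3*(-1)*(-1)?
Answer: 972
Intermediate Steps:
H(w) = 4/w
p = -3 (p = 3*(-1) = -3)
Q(N, o) = N + 4/o
h(r) = 2*r*(-3 + r) (h(r) = (r - 3)*(r + r) = (-3 + r)*(2*r) = 2*r*(-3 + r))
(9*h(-3))*Q(4, -4) = (9*(2*(-3)*(-3 - 3)))*(4 + 4/(-4)) = (9*(2*(-3)*(-6)))*(4 + 4*(-¼)) = (9*36)*(4 - 1) = 324*3 = 972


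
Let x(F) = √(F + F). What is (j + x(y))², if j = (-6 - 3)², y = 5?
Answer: (81 + √10)² ≈ 7083.3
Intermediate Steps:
x(F) = √2*√F (x(F) = √(2*F) = √2*√F)
j = 81 (j = (-9)² = 81)
(j + x(y))² = (81 + √2*√5)² = (81 + √10)²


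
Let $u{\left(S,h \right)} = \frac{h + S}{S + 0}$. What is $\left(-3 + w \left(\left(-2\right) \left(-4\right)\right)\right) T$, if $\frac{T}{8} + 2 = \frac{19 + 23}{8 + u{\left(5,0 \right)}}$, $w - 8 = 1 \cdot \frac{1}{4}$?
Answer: $1344$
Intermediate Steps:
$w = \frac{33}{4}$ ($w = 8 + 1 \cdot \frac{1}{4} = 8 + \frac{1}{4} = \frac{33}{4} \approx 8.25$)
$u{\left(S,h \right)} = \frac{S + h}{S}$
$T = \frac{64}{3}$ ($T = -16 + 8 \frac{19 + 23}{8 + \frac{5 + 0}{5}} = -16 + 8 \frac{42}{8 + \frac{1}{5} \cdot 5} = -16 + 8 \frac{42}{8 + 1} = -16 + 8 \cdot \frac{42}{9} = -16 + 8 \cdot 42 \cdot \frac{1}{9} = -16 + 8 \cdot \frac{14}{3} = -16 + \frac{112}{3} = \frac{64}{3} \approx 21.333$)
$\left(-3 + w \left(\left(-2\right) \left(-4\right)\right)\right) T = \left(-3 + \frac{33 \left(\left(-2\right) \left(-4\right)\right)}{4}\right) \frac{64}{3} = \left(-3 + \frac{33}{4} \cdot 8\right) \frac{64}{3} = \left(-3 + 66\right) \frac{64}{3} = 63 \cdot \frac{64}{3} = 1344$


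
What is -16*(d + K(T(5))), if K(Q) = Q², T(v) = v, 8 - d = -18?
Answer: -816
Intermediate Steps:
d = 26 (d = 8 - 1*(-18) = 8 + 18 = 26)
-16*(d + K(T(5))) = -16*(26 + 5²) = -16*(26 + 25) = -16*51 = -816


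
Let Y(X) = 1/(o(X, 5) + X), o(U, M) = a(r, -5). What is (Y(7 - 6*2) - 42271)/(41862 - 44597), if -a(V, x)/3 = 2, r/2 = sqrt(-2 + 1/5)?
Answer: 464982/30085 ≈ 15.456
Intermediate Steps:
r = 6*I*sqrt(5)/5 (r = 2*sqrt(-2 + 1/5) = 2*sqrt(-9/5) = 2*(3*I*sqrt(5)/5) = 6*I*sqrt(5)/5 ≈ 2.6833*I)
a(V, x) = -6 (a(V, x) = -3*2 = -6)
o(U, M) = -6
Y(X) = 1/(-6 + X)
(Y(7 - 6*2) - 42271)/(41862 - 44597) = (1/(-6 + (7 - 6*2)) - 42271)/(41862 - 44597) = (1/(-6 + (7 - 12)) - 42271)/(-2735) = (1/(-6 - 5) - 42271)*(-1/2735) = (1/(-11) - 42271)*(-1/2735) = (-1/11 - 42271)*(-1/2735) = -464982/11*(-1/2735) = 464982/30085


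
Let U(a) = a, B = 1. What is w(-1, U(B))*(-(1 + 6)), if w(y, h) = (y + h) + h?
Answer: -7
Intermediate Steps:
w(y, h) = y + 2*h (w(y, h) = (h + y) + h = y + 2*h)
w(-1, U(B))*(-(1 + 6)) = (-1 + 2*1)*(-(1 + 6)) = (-1 + 2)*(-1*7) = 1*(-7) = -7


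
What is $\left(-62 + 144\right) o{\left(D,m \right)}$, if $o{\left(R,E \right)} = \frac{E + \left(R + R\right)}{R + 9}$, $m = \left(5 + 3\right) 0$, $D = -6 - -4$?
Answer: $- \frac{328}{7} \approx -46.857$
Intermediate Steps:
$D = -2$ ($D = -6 + 4 = -2$)
$m = 0$ ($m = 8 \cdot 0 = 0$)
$o{\left(R,E \right)} = \frac{E + 2 R}{9 + R}$
$\left(-62 + 144\right) o{\left(D,m \right)} = \left(-62 + 144\right) \frac{0 + 2 \left(-2\right)}{9 - 2} = 82 \frac{0 - 4}{7} = 82 \cdot \frac{1}{7} \left(-4\right) = 82 \left(- \frac{4}{7}\right) = - \frac{328}{7}$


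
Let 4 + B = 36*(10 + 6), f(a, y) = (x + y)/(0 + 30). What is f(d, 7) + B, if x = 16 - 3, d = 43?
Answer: 1718/3 ≈ 572.67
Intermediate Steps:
x = 13
f(a, y) = 13/30 + y/30 (f(a, y) = (13 + y)/(0 + 30) = (13 + y)/30 = (13 + y)*(1/30) = 13/30 + y/30)
B = 572 (B = -4 + 36*(10 + 6) = -4 + 36*16 = -4 + 576 = 572)
f(d, 7) + B = (13/30 + (1/30)*7) + 572 = (13/30 + 7/30) + 572 = 2/3 + 572 = 1718/3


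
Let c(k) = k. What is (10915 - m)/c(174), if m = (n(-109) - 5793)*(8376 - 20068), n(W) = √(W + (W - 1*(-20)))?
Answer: -67720841/174 + 5846*I*√22/29 ≈ -3.892e+5 + 945.52*I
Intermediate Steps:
n(W) = √(20 + 2*W) (n(W) = √(W + (W + 20)) = √(W + (20 + W)) = √(20 + 2*W))
m = 67731756 - 35076*I*√22 (m = (√(20 + 2*(-109)) - 5793)*(8376 - 20068) = (√(20 - 218) - 5793)*(-11692) = (√(-198) - 5793)*(-11692) = (3*I*√22 - 5793)*(-11692) = (-5793 + 3*I*√22)*(-11692) = 67731756 - 35076*I*√22 ≈ 6.7732e+7 - 1.6452e+5*I)
(10915 - m)/c(174) = (10915 - (67731756 - 35076*I*√22))/174 = (10915 + (-67731756 + 35076*I*√22))*(1/174) = (-67720841 + 35076*I*√22)*(1/174) = -67720841/174 + 5846*I*√22/29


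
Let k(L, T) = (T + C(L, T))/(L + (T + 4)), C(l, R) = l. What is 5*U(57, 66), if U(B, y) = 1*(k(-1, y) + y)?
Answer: 23095/69 ≈ 334.71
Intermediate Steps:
k(L, T) = (L + T)/(4 + L + T) (k(L, T) = (T + L)/(L + (T + 4)) = (L + T)/(L + (4 + T)) = (L + T)/(4 + L + T))
U(B, y) = y + (-1 + y)/(3 + y) (U(B, y) = 1*((-1 + y)/(4 - 1 + y) + y) = 1*((-1 + y)/(3 + y) + y) = 1*(y + (-1 + y)/(3 + y)) = y + (-1 + y)/(3 + y))
5*U(57, 66) = 5*((-1 + 66 + 66*(3 + 66))/(3 + 66)) = 5*((-1 + 66 + 66*69)/69) = 5*((-1 + 66 + 4554)/69) = 5*((1/69)*4619) = 5*(4619/69) = 23095/69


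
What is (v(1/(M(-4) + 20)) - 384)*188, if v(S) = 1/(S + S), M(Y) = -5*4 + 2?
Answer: -72004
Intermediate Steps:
M(Y) = -18 (M(Y) = -20 + 2 = -18)
v(S) = 1/(2*S)
(v(1/(M(-4) + 20)) - 384)*188 = (1/(2*(1/(-18 + 20))) - 384)*188 = (1/(2*(1/2)) - 384)*188 = (1/(2*(½)) - 384)*188 = ((½)*2 - 384)*188 = (1 - 384)*188 = -383*188 = -72004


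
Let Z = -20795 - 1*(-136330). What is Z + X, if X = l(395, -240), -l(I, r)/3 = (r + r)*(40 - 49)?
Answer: 102575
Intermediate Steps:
l(I, r) = 54*r (l(I, r) = -3*(r + r)*(40 - 49) = -3*2*r*(-9) = -(-54)*r = 54*r)
X = -12960 (X = 54*(-240) = -12960)
Z = 115535 (Z = -20795 + 136330 = 115535)
Z + X = 115535 - 12960 = 102575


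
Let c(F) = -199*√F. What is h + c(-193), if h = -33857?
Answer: -33857 - 199*I*√193 ≈ -33857.0 - 2764.6*I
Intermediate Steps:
h + c(-193) = -33857 - 199*I*√193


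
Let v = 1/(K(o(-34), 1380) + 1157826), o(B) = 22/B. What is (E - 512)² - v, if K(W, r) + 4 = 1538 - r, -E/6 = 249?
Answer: 4659753207279/1157980 ≈ 4.0240e+6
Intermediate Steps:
E = -1494 (E = -6*249 = -1494)
K(W, r) = 1534 - r (K(W, r) = -4 + (1538 - r) = 1534 - r)
v = 1/1157980 (v = 1/((1534 - 1*1380) + 1157826) = 1/((1534 - 1380) + 1157826) = 1/(154 + 1157826) = 1/1157980 ≈ 8.6357e-7)
(E - 512)² - v = (-1494 - 512)² - 1*1/1157980 = (-2006)² - 1/1157980 = 4024036 - 1/1157980 = 4659753207279/1157980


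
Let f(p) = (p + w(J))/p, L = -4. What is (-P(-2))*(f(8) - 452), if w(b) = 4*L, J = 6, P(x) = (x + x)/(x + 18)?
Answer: -453/4 ≈ -113.25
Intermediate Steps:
P(x) = 2*x/(18 + x) (P(x) = (2*x)/(18 + x) = 2*x/(18 + x))
w(b) = -16 (w(b) = 4*(-4) = -16)
f(p) = (-16 + p)/p (f(p) = (p - 16)/p = (-16 + p)/p)
(-P(-2))*(f(8) - 452) = (-2*(-2)/(18 - 2))*((-16 + 8)/8 - 452) = (-2*(-2)/16)*((1/8)*(-8) - 452) = (-2*(-2)/16)*(-1 - 452) = -1*(-1/4)*(-453) = (1/4)*(-453) = -453/4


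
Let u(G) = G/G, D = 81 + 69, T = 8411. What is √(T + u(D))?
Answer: 2*√2103 ≈ 91.717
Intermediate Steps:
D = 150
u(G) = 1
√(T + u(D)) = √(8411 + 1) = √8412 = 2*√2103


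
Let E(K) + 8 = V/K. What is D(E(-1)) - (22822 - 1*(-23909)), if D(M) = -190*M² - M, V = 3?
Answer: -69710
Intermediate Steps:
E(K) = -8 + 3/K
D(M) = -M - 190*M²
D(E(-1)) - (22822 - 1*(-23909)) = -(-8 + 3/(-1))*(1 + 190*(-8 + 3/(-1))) - (22822 - 1*(-23909)) = -(-8 + 3*(-1))*(1 + 190*(-8 + 3*(-1))) - (22822 + 23909) = -(-8 - 3)*(1 + 190*(-8 - 3)) - 1*46731 = -1*(-11)*(1 + 190*(-11)) - 46731 = -1*(-11)*(1 - 2090) - 46731 = -1*(-11)*(-2089) - 46731 = -22979 - 46731 = -69710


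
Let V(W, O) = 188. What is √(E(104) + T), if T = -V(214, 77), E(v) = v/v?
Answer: I*√187 ≈ 13.675*I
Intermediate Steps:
E(v) = 1
T = -188 (T = -1*188 = -188)
√(E(104) + T) = √(1 - 188) = √(-187) = I*√187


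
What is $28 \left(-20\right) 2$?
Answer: $-1120$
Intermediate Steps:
$28 \left(-20\right) 2 = \left(-560\right) 2 = -1120$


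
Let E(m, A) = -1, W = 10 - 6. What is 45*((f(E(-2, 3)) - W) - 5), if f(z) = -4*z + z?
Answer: -270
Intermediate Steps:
W = 4
f(z) = -3*z
45*((f(E(-2, 3)) - W) - 5) = 45*((-3*(-1) - 1*4) - 5) = 45*((3 - 4) - 5) = 45*(-1 - 5) = 45*(-6) = -270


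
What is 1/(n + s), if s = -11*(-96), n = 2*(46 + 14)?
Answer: 1/1176 ≈ 0.00085034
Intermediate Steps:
n = 120 (n = 2*60 = 120)
s = 1056
1/(n + s) = 1/(120 + 1056) = 1/1176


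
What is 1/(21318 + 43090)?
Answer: 1/64408 ≈ 1.5526e-5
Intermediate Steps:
1/(21318 + 43090) = 1/64408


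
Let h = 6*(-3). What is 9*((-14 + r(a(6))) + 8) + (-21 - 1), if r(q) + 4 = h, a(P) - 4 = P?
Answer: -274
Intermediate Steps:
a(P) = 4 + P
h = -18
r(q) = -22 (r(q) = -4 - 18 = -22)
9*((-14 + r(a(6))) + 8) + (-21 - 1) = 9*((-14 - 22) + 8) + (-21 - 1) = 9*(-36 + 8) - 22 = 9*(-28) - 22 = -252 - 22 = -274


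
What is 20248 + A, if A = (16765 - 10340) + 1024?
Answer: 27697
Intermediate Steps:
A = 7449 (A = 6425 + 1024 = 7449)
20248 + A = 20248 + 7449 = 27697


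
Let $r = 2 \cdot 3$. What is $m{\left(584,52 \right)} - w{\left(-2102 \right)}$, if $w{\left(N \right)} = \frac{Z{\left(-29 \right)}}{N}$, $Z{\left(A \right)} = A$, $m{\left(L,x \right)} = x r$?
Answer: $\frac{655795}{2102} \approx 311.99$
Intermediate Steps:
$r = 6$
$m{\left(L,x \right)} = 6 x$ ($m{\left(L,x \right)} = x 6 = 6 x$)
$w{\left(N \right)} = - \frac{29}{N}$
$m{\left(584,52 \right)} - w{\left(-2102 \right)} = 6 \cdot 52 - - \frac{29}{-2102} = 312 - \left(-29\right) \left(- \frac{1}{2102}\right) = 312 - \frac{29}{2102} = \frac{655795}{2102}$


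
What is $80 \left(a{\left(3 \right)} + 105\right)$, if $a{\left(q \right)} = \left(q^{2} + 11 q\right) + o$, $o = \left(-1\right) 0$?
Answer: $11760$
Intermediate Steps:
$o = 0$
$a{\left(q \right)} = q^{2} + 11 q$ ($a{\left(q \right)} = \left(q^{2} + 11 q\right) + 0 = q^{2} + 11 q$)
$80 \left(a{\left(3 \right)} + 105\right) = 80 \left(3 \left(11 + 3\right) + 105\right) = 80 \left(3 \cdot 14 + 105\right) = 80 \left(42 + 105\right) = 80 \cdot 147 = 11760$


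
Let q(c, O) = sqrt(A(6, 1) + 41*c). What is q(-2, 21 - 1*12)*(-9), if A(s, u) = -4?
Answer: -9*I*sqrt(86) ≈ -83.463*I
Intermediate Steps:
q(c, O) = sqrt(-4 + 41*c)
q(-2, 21 - 1*12)*(-9) = sqrt(-4 + 41*(-2))*(-9) = sqrt(-4 - 82)*(-9) = sqrt(-86)*(-9) = (I*sqrt(86))*(-9) = -9*I*sqrt(86)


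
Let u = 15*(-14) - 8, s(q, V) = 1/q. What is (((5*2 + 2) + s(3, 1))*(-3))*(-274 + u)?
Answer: 18204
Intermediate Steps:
u = -218 (u = -210 - 8 = -218)
(((5*2 + 2) + s(3, 1))*(-3))*(-274 + u) = (((5*2 + 2) + 1/3)*(-3))*(-274 - 218) = (((10 + 2) + ⅓)*(-3))*(-492) = ((12 + ⅓)*(-3))*(-492) = ((37/3)*(-3))*(-492) = -37*(-492) = 18204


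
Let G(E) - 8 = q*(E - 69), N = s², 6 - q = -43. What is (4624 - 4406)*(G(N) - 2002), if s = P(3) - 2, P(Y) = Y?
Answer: -1161068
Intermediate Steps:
q = 49 (q = 6 - 1*(-43) = 6 + 43 = 49)
s = 1 (s = 3 - 2 = 1)
N = 1 (N = 1² = 1)
G(E) = -3373 + 49*E (G(E) = 8 + 49*(E - 69) = 8 + 49*(-69 + E) = 8 + (-3381 + 49*E) = -3373 + 49*E)
(4624 - 4406)*(G(N) - 2002) = (4624 - 4406)*((-3373 + 49*1) - 2002) = 218*((-3373 + 49) - 2002) = 218*(-3324 - 2002) = 218*(-5326) = -1161068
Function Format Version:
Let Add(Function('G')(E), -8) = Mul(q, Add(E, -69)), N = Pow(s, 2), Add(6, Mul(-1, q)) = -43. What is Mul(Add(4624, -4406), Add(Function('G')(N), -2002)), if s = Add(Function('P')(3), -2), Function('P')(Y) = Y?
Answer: -1161068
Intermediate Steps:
q = 49 (q = Add(6, Mul(-1, -43)) = Add(6, 43) = 49)
s = 1 (s = Add(3, -2) = 1)
N = 1 (N = Pow(1, 2) = 1)
Function('G')(E) = Add(-3373, Mul(49, E)) (Function('G')(E) = Add(8, Mul(49, Add(E, -69))) = Add(8, Mul(49, Add(-69, E))) = Add(8, Add(-3381, Mul(49, E))) = Add(-3373, Mul(49, E)))
Mul(Add(4624, -4406), Add(Function('G')(N), -2002)) = Mul(Add(4624, -4406), Add(Add(-3373, Mul(49, 1)), -2002)) = Mul(218, Add(Add(-3373, 49), -2002)) = Mul(218, Add(-3324, -2002)) = Mul(218, -5326) = -1161068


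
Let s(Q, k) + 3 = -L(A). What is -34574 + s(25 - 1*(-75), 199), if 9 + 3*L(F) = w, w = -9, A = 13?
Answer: -34571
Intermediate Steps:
L(F) = -6 (L(F) = -3 + (⅓)*(-9) = -3 - 3 = -6)
s(Q, k) = 3 (s(Q, k) = -3 - 1*(-6) = -3 + 6 = 3)
-34574 + s(25 - 1*(-75), 199) = -34574 + 3 = -34571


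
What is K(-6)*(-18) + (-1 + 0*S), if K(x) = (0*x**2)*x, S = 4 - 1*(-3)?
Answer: -1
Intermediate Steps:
S = 7 (S = 4 + 3 = 7)
K(x) = 0 (K(x) = 0*x = 0)
K(-6)*(-18) + (-1 + 0*S) = 0*(-18) + (-1 + 0*7) = 0 + (-1 + 0) = 0 - 1 = -1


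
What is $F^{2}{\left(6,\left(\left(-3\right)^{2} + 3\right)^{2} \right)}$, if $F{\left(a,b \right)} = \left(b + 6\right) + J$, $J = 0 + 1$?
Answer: $22801$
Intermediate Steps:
$J = 1$
$F{\left(a,b \right)} = 7 + b$ ($F{\left(a,b \right)} = \left(b + 6\right) + 1 = \left(6 + b\right) + 1 = 7 + b$)
$F^{2}{\left(6,\left(\left(-3\right)^{2} + 3\right)^{2} \right)} = \left(7 + \left(\left(-3\right)^{2} + 3\right)^{2}\right)^{2} = \left(7 + \left(9 + 3\right)^{2}\right)^{2} = \left(7 + 12^{2}\right)^{2} = \left(7 + 144\right)^{2} = 151^{2} = 22801$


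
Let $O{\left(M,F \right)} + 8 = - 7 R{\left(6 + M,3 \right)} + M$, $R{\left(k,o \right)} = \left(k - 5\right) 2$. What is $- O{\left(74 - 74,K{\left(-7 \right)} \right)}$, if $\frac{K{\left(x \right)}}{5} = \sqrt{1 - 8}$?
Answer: $22$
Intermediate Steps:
$R{\left(k,o \right)} = -10 + 2 k$ ($R{\left(k,o \right)} = \left(-5 + k\right) 2 = -10 + 2 k$)
$K{\left(x \right)} = 5 i \sqrt{7}$ ($K{\left(x \right)} = 5 \sqrt{1 - 8} = 5 \sqrt{-7} = 5 i \sqrt{7}$)
$O{\left(M,F \right)} = -22 - 13 M$ ($O{\left(M,F \right)} = -8 + \left(- 7 \left(-10 + 2 \left(6 + M\right)\right) + M\right) = -8 + \left(- 7 \left(-10 + \left(12 + 2 M\right)\right) + M\right) = -8 + \left(- 7 \left(2 + 2 M\right) + M\right) = -8 - \left(14 + 13 M\right) = -22 - 13 M$)
$- O{\left(74 - 74,K{\left(-7 \right)} \right)} = - (-22 - 13 \left(74 - 74\right)) = - (-22 - 0) = - (-22 + 0) = \left(-1\right) \left(-22\right) = 22$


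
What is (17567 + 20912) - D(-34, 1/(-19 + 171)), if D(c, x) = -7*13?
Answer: 38570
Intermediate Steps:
D(c, x) = -91
(17567 + 20912) - D(-34, 1/(-19 + 171)) = (17567 + 20912) - 1*(-91) = 38479 + 91 = 38570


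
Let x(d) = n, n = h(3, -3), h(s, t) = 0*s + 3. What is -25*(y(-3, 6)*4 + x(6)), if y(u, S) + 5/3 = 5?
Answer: -1225/3 ≈ -408.33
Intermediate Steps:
h(s, t) = 3 (h(s, t) = 0 + 3 = 3)
n = 3
x(d) = 3
y(u, S) = 10/3 (y(u, S) = -5/3 + 5 = 10/3)
-25*(y(-3, 6)*4 + x(6)) = -25*((10/3)*4 + 3) = -25*(40/3 + 3) = -25*49/3 = -1225/3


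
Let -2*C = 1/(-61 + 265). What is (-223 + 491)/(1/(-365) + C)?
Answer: -39910560/773 ≈ -51631.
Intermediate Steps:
C = -1/408 (C = -1/(2*(-61 + 265)) = -1/2/204 = -1/2*1/204 = -1/408 ≈ -0.0024510)
(-223 + 491)/(1/(-365) + C) = (-223 + 491)/(1/(-365) - 1/408) = 268/(-1/365 - 1/408) = 268/(-773/148920) = 268*(-148920/773) = -39910560/773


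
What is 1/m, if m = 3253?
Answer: 1/3253 ≈ 0.00030741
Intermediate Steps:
1/m = 1/3253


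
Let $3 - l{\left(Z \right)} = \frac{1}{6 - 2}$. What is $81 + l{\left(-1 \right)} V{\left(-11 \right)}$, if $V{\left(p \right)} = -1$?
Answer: $\frac{313}{4} \approx 78.25$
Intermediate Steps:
$l{\left(Z \right)} = \frac{11}{4}$ ($l{\left(Z \right)} = 3 - \frac{1}{6 - 2} = 3 - \frac{1}{4} = \frac{11}{4}$)
$81 + l{\left(-1 \right)} V{\left(-11 \right)} = 81 + \frac{11}{4} \left(-1\right) = 81 - \frac{11}{4} = \frac{313}{4}$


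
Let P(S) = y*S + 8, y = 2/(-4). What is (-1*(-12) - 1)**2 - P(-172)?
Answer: 27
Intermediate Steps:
y = -1/2 (y = 2*(-1/4) = -1/2 ≈ -0.50000)
P(S) = 8 - S/2 (P(S) = -S/2 + 8 = 8 - S/2)
(-1*(-12) - 1)**2 - P(-172) = (-1*(-12) - 1)**2 - (8 - 1/2*(-172)) = (12 - 1)**2 - (8 + 86) = 11**2 - 1*94 = 121 - 94 = 27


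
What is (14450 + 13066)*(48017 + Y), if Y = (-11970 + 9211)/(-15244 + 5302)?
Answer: 2189300326978/1657 ≈ 1.3212e+9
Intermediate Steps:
Y = 2759/9942 (Y = -2759/(-9942) = -2759*(-1/9942) = 2759/9942 ≈ 0.27751)
(14450 + 13066)*(48017 + Y) = (14450 + 13066)*(48017 + 2759/9942) = 27516*(477387773/9942) = 2189300326978/1657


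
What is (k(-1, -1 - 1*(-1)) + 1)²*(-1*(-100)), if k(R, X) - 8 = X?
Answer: 8100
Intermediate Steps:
k(R, X) = 8 + X
(k(-1, -1 - 1*(-1)) + 1)²*(-1*(-100)) = ((8 + (-1 - 1*(-1))) + 1)²*(-1*(-100)) = ((8 + (-1 + 1)) + 1)²*100 = ((8 + 0) + 1)²*100 = (8 + 1)²*100 = 9²*100 = 81*100 = 8100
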